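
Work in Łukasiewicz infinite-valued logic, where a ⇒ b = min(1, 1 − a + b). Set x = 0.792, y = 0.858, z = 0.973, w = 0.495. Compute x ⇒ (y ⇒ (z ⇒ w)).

0.872

z ⇒ w = min(1, 1 − 0.973 + 0.495) = min(1, 0.522) = 0.522
y ⇒ (z ⇒ w) = min(1, 1 − 0.858 + 0.522) = min(1, 0.664) = 0.664
x ⇒ (y ⇒ (z ⇒ w)) = min(1, 1 − 0.792 + 0.664) = min(1, 0.872) = 0.872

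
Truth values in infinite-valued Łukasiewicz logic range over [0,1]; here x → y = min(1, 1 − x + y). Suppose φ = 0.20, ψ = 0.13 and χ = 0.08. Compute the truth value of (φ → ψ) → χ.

φ → ψ = min(1, 1 − 0.20 + 0.13) = min(1, 0.93) = 0.93
(φ → ψ) → χ = min(1, 1 − 0.93 + 0.08) = min(1, 0.15) = 0.15

0.15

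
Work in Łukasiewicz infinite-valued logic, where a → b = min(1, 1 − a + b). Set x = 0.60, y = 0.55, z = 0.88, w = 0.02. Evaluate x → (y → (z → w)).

0.99

z → w = min(1, 1 − 0.88 + 0.02) = min(1, 0.14) = 0.14
y → (z → w) = min(1, 1 − 0.55 + 0.14) = min(1, 0.59) = 0.59
x → (y → (z → w)) = min(1, 1 − 0.60 + 0.59) = min(1, 0.99) = 0.99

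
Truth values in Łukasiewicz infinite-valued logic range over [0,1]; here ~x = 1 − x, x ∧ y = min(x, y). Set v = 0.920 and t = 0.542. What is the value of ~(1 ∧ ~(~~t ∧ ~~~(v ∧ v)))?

0.080

~t = 1 − 0.542 = 0.458
~~t = 1 − 0.458 = 0.542
v ∧ v = min(0.920, 0.920) = 0.920
~(v ∧ v) = 1 − 0.920 = 0.080
~~(v ∧ v) = 1 − 0.080 = 0.920
~~~(v ∧ v) = 1 − 0.920 = 0.080
~~t ∧ ~~~(v ∧ v) = min(0.542, 0.080) = 0.080
~(~~t ∧ ~~~(v ∧ v)) = 1 − 0.080 = 0.920
1 ∧ ~(~~t ∧ ~~~(v ∧ v)) = min(1.000, 0.920) = 0.920
~(1 ∧ ~(~~t ∧ ~~~(v ∧ v))) = 1 − 0.920 = 0.080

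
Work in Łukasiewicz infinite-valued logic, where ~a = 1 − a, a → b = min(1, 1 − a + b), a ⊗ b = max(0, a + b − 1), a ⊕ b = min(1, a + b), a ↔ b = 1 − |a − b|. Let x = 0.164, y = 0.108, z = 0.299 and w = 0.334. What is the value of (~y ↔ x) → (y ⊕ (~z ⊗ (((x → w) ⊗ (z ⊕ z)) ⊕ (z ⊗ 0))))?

~y = 1 − 0.108 = 0.892
~y ↔ x = 1 − |0.892 − 0.164| = 1 − 0.728 = 0.272
~z = 1 − 0.299 = 0.701
x → w = min(1, 1 − 0.164 + 0.334) = min(1, 1.170) = 1.000
z ⊕ z = min(1, 0.299 + 0.299) = min(1, 0.598) = 0.598
(x → w) ⊗ (z ⊕ z) = max(0, 1.000 + 0.598 − 1) = max(0, 0.598) = 0.598
z ⊗ 0 = max(0, 0.299 + 0.000 − 1) = max(0, -0.701) = 0.000
((x → w) ⊗ (z ⊕ z)) ⊕ (z ⊗ 0) = min(1, 0.598 + 0.000) = min(1, 0.598) = 0.598
~z ⊗ (((x → w) ⊗ (z ⊕ z)) ⊕ (z ⊗ 0)) = max(0, 0.701 + 0.598 − 1) = max(0, 0.299) = 0.299
y ⊕ (~z ⊗ (((x → w) ⊗ (z ⊕ z)) ⊕ (z ⊗ 0))) = min(1, 0.108 + 0.299) = min(1, 0.407) = 0.407
(~y ↔ x) → (y ⊕ (~z ⊗ (((x → w) ⊗ (z ⊕ z)) ⊕ (z ⊗ 0)))) = min(1, 1 − 0.272 + 0.407) = min(1, 1.135) = 1.000

1.000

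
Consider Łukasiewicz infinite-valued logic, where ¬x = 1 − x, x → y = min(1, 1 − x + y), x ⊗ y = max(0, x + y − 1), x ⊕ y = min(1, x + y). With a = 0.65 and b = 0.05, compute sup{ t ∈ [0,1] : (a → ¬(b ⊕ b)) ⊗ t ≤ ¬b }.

0.95

b ⊕ b = min(1, 0.05 + 0.05) = min(1, 0.10) = 0.10
¬(b ⊕ b) = 1 − 0.10 = 0.90
a → ¬(b ⊕ b) = min(1, 1 − 0.65 + 0.90) = min(1, 1.25) = 1.00
So the left factor is a → ¬(b ⊕ b) = 1.00.
¬b = 1 − 0.05 = 0.95
So the right-hand bound is ¬b = 0.95.
The residuum of the Łukasiewicz t-norm gives the supremum: min(1, 1 − 1.00 + 0.95).
1 − 1.00 + 0.95 = 0.95, so t = min(1, 0.95) = 0.95.
Check: 1.00 ⊗ 0.95 = max(0, 0.95) = 0.95 ≤ 0.95.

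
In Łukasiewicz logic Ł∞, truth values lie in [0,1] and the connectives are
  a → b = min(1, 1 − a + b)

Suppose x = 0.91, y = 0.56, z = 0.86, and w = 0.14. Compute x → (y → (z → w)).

0.81

z → w = min(1, 1 − 0.86 + 0.14) = min(1, 0.28) = 0.28
y → (z → w) = min(1, 1 − 0.56 + 0.28) = min(1, 0.72) = 0.72
x → (y → (z → w)) = min(1, 1 − 0.91 + 0.72) = min(1, 0.81) = 0.81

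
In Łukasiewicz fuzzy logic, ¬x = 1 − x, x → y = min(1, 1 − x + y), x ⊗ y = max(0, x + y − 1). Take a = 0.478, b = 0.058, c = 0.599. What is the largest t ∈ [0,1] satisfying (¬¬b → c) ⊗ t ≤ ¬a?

¬b = 1 − 0.058 = 0.942
¬¬b = 1 − 0.942 = 0.058
¬¬b → c = min(1, 1 − 0.058 + 0.599) = min(1, 1.541) = 1.000
So the left factor is ¬¬b → c = 1.000.
¬a = 1 − 0.478 = 0.522
So the right-hand bound is ¬a = 0.522.
The residuum of the Łukasiewicz t-norm gives the supremum: min(1, 1 − 1.000 + 0.522).
1 − 1.000 + 0.522 = 0.522, so t = min(1, 0.522) = 0.522.
Check: 1.000 ⊗ 0.522 = max(0, 0.522) = 0.522 ≤ 0.522.

0.522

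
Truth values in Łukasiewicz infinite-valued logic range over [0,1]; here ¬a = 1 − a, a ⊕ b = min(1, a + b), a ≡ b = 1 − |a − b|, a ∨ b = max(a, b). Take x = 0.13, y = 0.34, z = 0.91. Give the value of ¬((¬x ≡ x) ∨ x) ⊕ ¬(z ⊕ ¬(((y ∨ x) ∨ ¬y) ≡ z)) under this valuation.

¬x = 1 − 0.13 = 0.87
¬x ≡ x = 1 − |0.87 − 0.13| = 1 − 0.74 = 0.26
(¬x ≡ x) ∨ x = max(0.26, 0.13) = 0.26
¬((¬x ≡ x) ∨ x) = 1 − 0.26 = 0.74
y ∨ x = max(0.34, 0.13) = 0.34
¬y = 1 − 0.34 = 0.66
(y ∨ x) ∨ ¬y = max(0.34, 0.66) = 0.66
((y ∨ x) ∨ ¬y) ≡ z = 1 − |0.66 − 0.91| = 1 − 0.25 = 0.75
¬(((y ∨ x) ∨ ¬y) ≡ z) = 1 − 0.75 = 0.25
z ⊕ ¬(((y ∨ x) ∨ ¬y) ≡ z) = min(1, 0.91 + 0.25) = min(1, 1.16) = 1.00
¬(z ⊕ ¬(((y ∨ x) ∨ ¬y) ≡ z)) = 1 − 1.00 = 0.00
¬((¬x ≡ x) ∨ x) ⊕ ¬(z ⊕ ¬(((y ∨ x) ∨ ¬y) ≡ z)) = min(1, 0.74 + 0.00) = min(1, 0.74) = 0.74

0.74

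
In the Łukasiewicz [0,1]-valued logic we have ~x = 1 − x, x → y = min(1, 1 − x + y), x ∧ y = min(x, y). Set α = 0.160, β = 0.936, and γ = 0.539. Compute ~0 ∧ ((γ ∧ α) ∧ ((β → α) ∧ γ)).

~0 = 1 − 0.000 = 1.000
γ ∧ α = min(0.539, 0.160) = 0.160
β → α = min(1, 1 − 0.936 + 0.160) = min(1, 0.224) = 0.224
(β → α) ∧ γ = min(0.224, 0.539) = 0.224
(γ ∧ α) ∧ ((β → α) ∧ γ) = min(0.160, 0.224) = 0.160
~0 ∧ ((γ ∧ α) ∧ ((β → α) ∧ γ)) = min(1.000, 0.160) = 0.160

0.160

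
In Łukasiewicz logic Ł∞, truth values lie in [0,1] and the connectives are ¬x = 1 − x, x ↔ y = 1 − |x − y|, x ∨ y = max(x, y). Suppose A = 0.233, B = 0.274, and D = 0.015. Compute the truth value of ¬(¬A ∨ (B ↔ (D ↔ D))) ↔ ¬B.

¬A = 1 − 0.233 = 0.767
D ↔ D = 1 − |0.015 − 0.015| = 1 − 0.000 = 1.000
B ↔ (D ↔ D) = 1 − |0.274 − 1.000| = 1 − 0.726 = 0.274
¬A ∨ (B ↔ (D ↔ D)) = max(0.767, 0.274) = 0.767
¬(¬A ∨ (B ↔ (D ↔ D))) = 1 − 0.767 = 0.233
¬B = 1 − 0.274 = 0.726
¬(¬A ∨ (B ↔ (D ↔ D))) ↔ ¬B = 1 − |0.233 − 0.726| = 1 − 0.493 = 0.507

0.507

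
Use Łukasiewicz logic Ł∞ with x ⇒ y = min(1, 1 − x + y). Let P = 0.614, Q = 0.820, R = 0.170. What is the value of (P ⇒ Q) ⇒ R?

P ⇒ Q = min(1, 1 − 0.614 + 0.820) = min(1, 1.206) = 1.000
(P ⇒ Q) ⇒ R = min(1, 1 − 1.000 + 0.170) = min(1, 0.170) = 0.170

0.170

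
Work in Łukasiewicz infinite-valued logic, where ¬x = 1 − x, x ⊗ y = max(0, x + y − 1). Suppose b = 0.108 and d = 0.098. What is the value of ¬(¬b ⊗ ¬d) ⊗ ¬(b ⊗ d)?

¬b = 1 − 0.108 = 0.892
¬d = 1 − 0.098 = 0.902
¬b ⊗ ¬d = max(0, 0.892 + 0.902 − 1) = max(0, 0.794) = 0.794
¬(¬b ⊗ ¬d) = 1 − 0.794 = 0.206
b ⊗ d = max(0, 0.108 + 0.098 − 1) = max(0, -0.794) = 0.000
¬(b ⊗ d) = 1 − 0.000 = 1.000
¬(¬b ⊗ ¬d) ⊗ ¬(b ⊗ d) = max(0, 0.206 + 1.000 − 1) = max(0, 0.206) = 0.206

0.206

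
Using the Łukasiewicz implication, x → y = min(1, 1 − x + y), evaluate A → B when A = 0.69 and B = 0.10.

A → B = min(1, 1 − 0.69 + 0.10) = min(1, 0.41) = 0.41
For comparison, the Gödel implication (1 if x ≤ y else y) would give 0.10.

0.41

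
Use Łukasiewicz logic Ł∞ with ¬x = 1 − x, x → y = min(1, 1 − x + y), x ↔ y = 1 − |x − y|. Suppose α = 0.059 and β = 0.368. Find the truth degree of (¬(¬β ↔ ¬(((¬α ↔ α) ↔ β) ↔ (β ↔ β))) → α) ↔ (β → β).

¬β = 1 − 0.368 = 0.632
¬α = 1 − 0.059 = 0.941
¬α ↔ α = 1 − |0.941 − 0.059| = 1 − 0.882 = 0.118
(¬α ↔ α) ↔ β = 1 − |0.118 − 0.368| = 1 − 0.250 = 0.750
β ↔ β = 1 − |0.368 − 0.368| = 1 − 0.000 = 1.000
((¬α ↔ α) ↔ β) ↔ (β ↔ β) = 1 − |0.750 − 1.000| = 1 − 0.250 = 0.750
¬(((¬α ↔ α) ↔ β) ↔ (β ↔ β)) = 1 − 0.750 = 0.250
¬β ↔ ¬(((¬α ↔ α) ↔ β) ↔ (β ↔ β)) = 1 − |0.632 − 0.250| = 1 − 0.382 = 0.618
¬(¬β ↔ ¬(((¬α ↔ α) ↔ β) ↔ (β ↔ β))) = 1 − 0.618 = 0.382
¬(¬β ↔ ¬(((¬α ↔ α) ↔ β) ↔ (β ↔ β))) → α = min(1, 1 − 0.382 + 0.059) = min(1, 0.677) = 0.677
β → β = min(1, 1 − 0.368 + 0.368) = min(1, 1.000) = 1.000
(¬(¬β ↔ ¬(((¬α ↔ α) ↔ β) ↔ (β ↔ β))) → α) ↔ (β → β) = 1 − |0.677 − 1.000| = 1 − 0.323 = 0.677

0.677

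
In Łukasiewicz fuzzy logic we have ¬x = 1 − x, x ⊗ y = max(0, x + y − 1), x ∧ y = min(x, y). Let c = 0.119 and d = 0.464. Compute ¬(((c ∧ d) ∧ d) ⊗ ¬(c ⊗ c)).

c ∧ d = min(0.119, 0.464) = 0.119
(c ∧ d) ∧ d = min(0.119, 0.464) = 0.119
c ⊗ c = max(0, 0.119 + 0.119 − 1) = max(0, -0.762) = 0.000
¬(c ⊗ c) = 1 − 0.000 = 1.000
((c ∧ d) ∧ d) ⊗ ¬(c ⊗ c) = max(0, 0.119 + 1.000 − 1) = max(0, 0.119) = 0.119
¬(((c ∧ d) ∧ d) ⊗ ¬(c ⊗ c)) = 1 − 0.119 = 0.881

0.881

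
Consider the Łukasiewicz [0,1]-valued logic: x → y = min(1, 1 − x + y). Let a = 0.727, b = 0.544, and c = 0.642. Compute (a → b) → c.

a → b = min(1, 1 − 0.727 + 0.544) = min(1, 0.817) = 0.817
(a → b) → c = min(1, 1 − 0.817 + 0.642) = min(1, 0.825) = 0.825

0.825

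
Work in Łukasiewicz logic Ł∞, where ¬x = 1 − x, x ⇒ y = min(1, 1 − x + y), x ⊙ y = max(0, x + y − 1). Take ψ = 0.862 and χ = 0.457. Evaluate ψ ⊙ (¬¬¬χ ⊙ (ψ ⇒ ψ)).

¬χ = 1 − 0.457 = 0.543
¬¬χ = 1 − 0.543 = 0.457
¬¬¬χ = 1 − 0.457 = 0.543
ψ ⇒ ψ = min(1, 1 − 0.862 + 0.862) = min(1, 1.000) = 1.000
¬¬¬χ ⊙ (ψ ⇒ ψ) = max(0, 0.543 + 1.000 − 1) = max(0, 0.543) = 0.543
ψ ⊙ (¬¬¬χ ⊙ (ψ ⇒ ψ)) = max(0, 0.862 + 0.543 − 1) = max(0, 0.405) = 0.405

0.405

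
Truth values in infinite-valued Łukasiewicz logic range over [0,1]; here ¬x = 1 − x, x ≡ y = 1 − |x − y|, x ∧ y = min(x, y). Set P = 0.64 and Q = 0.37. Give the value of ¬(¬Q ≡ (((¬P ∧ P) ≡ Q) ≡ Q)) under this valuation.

0.25

¬Q = 1 − 0.37 = 0.63
¬P = 1 − 0.64 = 0.36
¬P ∧ P = min(0.36, 0.64) = 0.36
(¬P ∧ P) ≡ Q = 1 − |0.36 − 0.37| = 1 − 0.01 = 0.99
((¬P ∧ P) ≡ Q) ≡ Q = 1 − |0.99 − 0.37| = 1 − 0.62 = 0.38
¬Q ≡ (((¬P ∧ P) ≡ Q) ≡ Q) = 1 − |0.63 − 0.38| = 1 − 0.25 = 0.75
¬(¬Q ≡ (((¬P ∧ P) ≡ Q) ≡ Q)) = 1 − 0.75 = 0.25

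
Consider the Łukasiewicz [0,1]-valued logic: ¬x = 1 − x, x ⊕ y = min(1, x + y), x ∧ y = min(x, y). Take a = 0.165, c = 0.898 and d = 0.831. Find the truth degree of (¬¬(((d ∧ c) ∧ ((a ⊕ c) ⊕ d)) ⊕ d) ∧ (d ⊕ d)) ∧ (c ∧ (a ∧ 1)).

0.165

d ∧ c = min(0.831, 0.898) = 0.831
a ⊕ c = min(1, 0.165 + 0.898) = min(1, 1.063) = 1.000
(a ⊕ c) ⊕ d = min(1, 1.000 + 0.831) = min(1, 1.831) = 1.000
(d ∧ c) ∧ ((a ⊕ c) ⊕ d) = min(0.831, 1.000) = 0.831
((d ∧ c) ∧ ((a ⊕ c) ⊕ d)) ⊕ d = min(1, 0.831 + 0.831) = min(1, 1.662) = 1.000
¬(((d ∧ c) ∧ ((a ⊕ c) ⊕ d)) ⊕ d) = 1 − 1.000 = 0.000
¬¬(((d ∧ c) ∧ ((a ⊕ c) ⊕ d)) ⊕ d) = 1 − 0.000 = 1.000
d ⊕ d = min(1, 0.831 + 0.831) = min(1, 1.662) = 1.000
¬¬(((d ∧ c) ∧ ((a ⊕ c) ⊕ d)) ⊕ d) ∧ (d ⊕ d) = min(1.000, 1.000) = 1.000
a ∧ 1 = min(0.165, 1.000) = 0.165
c ∧ (a ∧ 1) = min(0.898, 0.165) = 0.165
(¬¬(((d ∧ c) ∧ ((a ⊕ c) ⊕ d)) ⊕ d) ∧ (d ⊕ d)) ∧ (c ∧ (a ∧ 1)) = min(1.000, 0.165) = 0.165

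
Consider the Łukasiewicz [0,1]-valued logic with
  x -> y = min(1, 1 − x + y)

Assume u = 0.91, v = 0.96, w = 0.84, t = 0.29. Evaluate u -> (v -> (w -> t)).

w -> t = min(1, 1 − 0.84 + 0.29) = min(1, 0.45) = 0.45
v -> (w -> t) = min(1, 1 − 0.96 + 0.45) = min(1, 0.49) = 0.49
u -> (v -> (w -> t)) = min(1, 1 − 0.91 + 0.49) = min(1, 0.58) = 0.58

0.58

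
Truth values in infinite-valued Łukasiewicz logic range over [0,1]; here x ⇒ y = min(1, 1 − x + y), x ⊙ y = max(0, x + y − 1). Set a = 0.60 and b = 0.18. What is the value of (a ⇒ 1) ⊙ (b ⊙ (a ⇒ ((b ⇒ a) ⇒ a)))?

0.18

a ⇒ 1 = min(1, 1 − 0.60 + 1.00) = min(1, 1.40) = 1.00
b ⇒ a = min(1, 1 − 0.18 + 0.60) = min(1, 1.42) = 1.00
(b ⇒ a) ⇒ a = min(1, 1 − 1.00 + 0.60) = min(1, 0.60) = 0.60
a ⇒ ((b ⇒ a) ⇒ a) = min(1, 1 − 0.60 + 0.60) = min(1, 1.00) = 1.00
b ⊙ (a ⇒ ((b ⇒ a) ⇒ a)) = max(0, 0.18 + 1.00 − 1) = max(0, 0.18) = 0.18
(a ⇒ 1) ⊙ (b ⊙ (a ⇒ ((b ⇒ a) ⇒ a))) = max(0, 1.00 + 0.18 − 1) = max(0, 0.18) = 0.18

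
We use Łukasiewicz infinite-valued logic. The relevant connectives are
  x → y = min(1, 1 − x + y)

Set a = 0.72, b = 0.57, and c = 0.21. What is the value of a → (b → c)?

0.92

b → c = min(1, 1 − 0.57 + 0.21) = min(1, 0.64) = 0.64
a → (b → c) = min(1, 1 − 0.72 + 0.64) = min(1, 0.92) = 0.92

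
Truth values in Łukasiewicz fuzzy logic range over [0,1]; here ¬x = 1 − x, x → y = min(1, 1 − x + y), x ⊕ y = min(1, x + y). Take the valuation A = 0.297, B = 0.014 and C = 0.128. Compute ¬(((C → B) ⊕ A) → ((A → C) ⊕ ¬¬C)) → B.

0.973

C → B = min(1, 1 − 0.128 + 0.014) = min(1, 0.886) = 0.886
(C → B) ⊕ A = min(1, 0.886 + 0.297) = min(1, 1.183) = 1.000
A → C = min(1, 1 − 0.297 + 0.128) = min(1, 0.831) = 0.831
¬C = 1 − 0.128 = 0.872
¬¬C = 1 − 0.872 = 0.128
(A → C) ⊕ ¬¬C = min(1, 0.831 + 0.128) = min(1, 0.959) = 0.959
((C → B) ⊕ A) → ((A → C) ⊕ ¬¬C) = min(1, 1 − 1.000 + 0.959) = min(1, 0.959) = 0.959
¬(((C → B) ⊕ A) → ((A → C) ⊕ ¬¬C)) = 1 − 0.959 = 0.041
¬(((C → B) ⊕ A) → ((A → C) ⊕ ¬¬C)) → B = min(1, 1 − 0.041 + 0.014) = min(1, 0.973) = 0.973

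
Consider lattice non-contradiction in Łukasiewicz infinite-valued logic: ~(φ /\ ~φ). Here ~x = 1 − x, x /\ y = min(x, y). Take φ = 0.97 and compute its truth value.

0.97

~φ = 1 − 0.97 = 0.03
φ /\ ~φ = min(0.97, 0.03) = 0.03
~(φ /\ ~φ) = 1 − 0.03 = 0.97
(The value 0.97 < 1 shows this instance is not satisfied; not a Ł∞-tautology — its value is 1 − min(a, 1−a).)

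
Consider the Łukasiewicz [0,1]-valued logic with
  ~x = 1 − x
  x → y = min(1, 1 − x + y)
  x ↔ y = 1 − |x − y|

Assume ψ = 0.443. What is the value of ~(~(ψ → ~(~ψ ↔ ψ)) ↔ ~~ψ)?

~ψ = 1 − 0.443 = 0.557
~ψ ↔ ψ = 1 − |0.557 − 0.443| = 1 − 0.114 = 0.886
~(~ψ ↔ ψ) = 1 − 0.886 = 0.114
ψ → ~(~ψ ↔ ψ) = min(1, 1 − 0.443 + 0.114) = min(1, 0.671) = 0.671
~(ψ → ~(~ψ ↔ ψ)) = 1 − 0.671 = 0.329
~~ψ = 1 − 0.557 = 0.443
~(ψ → ~(~ψ ↔ ψ)) ↔ ~~ψ = 1 − |0.329 − 0.443| = 1 − 0.114 = 0.886
~(~(ψ → ~(~ψ ↔ ψ)) ↔ ~~ψ) = 1 − 0.886 = 0.114

0.114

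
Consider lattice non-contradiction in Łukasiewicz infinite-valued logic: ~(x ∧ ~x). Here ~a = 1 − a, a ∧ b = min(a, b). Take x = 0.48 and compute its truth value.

0.52

~x = 1 − 0.48 = 0.52
x ∧ ~x = min(0.48, 0.52) = 0.48
~(x ∧ ~x) = 1 − 0.48 = 0.52
(The value 0.52 < 1 shows this instance is not satisfied; not a Ł∞-tautology — its value is 1 − min(a, 1−a).)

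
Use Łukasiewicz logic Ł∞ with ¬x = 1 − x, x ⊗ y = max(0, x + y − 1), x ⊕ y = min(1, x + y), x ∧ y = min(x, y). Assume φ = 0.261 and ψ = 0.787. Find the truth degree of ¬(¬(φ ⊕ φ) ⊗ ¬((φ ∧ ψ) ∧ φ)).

0.783

φ ⊕ φ = min(1, 0.261 + 0.261) = min(1, 0.522) = 0.522
¬(φ ⊕ φ) = 1 − 0.522 = 0.478
φ ∧ ψ = min(0.261, 0.787) = 0.261
(φ ∧ ψ) ∧ φ = min(0.261, 0.261) = 0.261
¬((φ ∧ ψ) ∧ φ) = 1 − 0.261 = 0.739
¬(φ ⊕ φ) ⊗ ¬((φ ∧ ψ) ∧ φ) = max(0, 0.478 + 0.739 − 1) = max(0, 0.217) = 0.217
¬(¬(φ ⊕ φ) ⊗ ¬((φ ∧ ψ) ∧ φ)) = 1 − 0.217 = 0.783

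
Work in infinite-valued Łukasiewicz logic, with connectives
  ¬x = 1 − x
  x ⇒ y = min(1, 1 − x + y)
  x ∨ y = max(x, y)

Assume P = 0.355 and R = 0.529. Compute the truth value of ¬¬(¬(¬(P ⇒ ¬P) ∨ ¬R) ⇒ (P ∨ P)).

0.826

¬P = 1 − 0.355 = 0.645
P ⇒ ¬P = min(1, 1 − 0.355 + 0.645) = min(1, 1.290) = 1.000
¬(P ⇒ ¬P) = 1 − 1.000 = 0.000
¬R = 1 − 0.529 = 0.471
¬(P ⇒ ¬P) ∨ ¬R = max(0.000, 0.471) = 0.471
¬(¬(P ⇒ ¬P) ∨ ¬R) = 1 − 0.471 = 0.529
P ∨ P = max(0.355, 0.355) = 0.355
¬(¬(P ⇒ ¬P) ∨ ¬R) ⇒ (P ∨ P) = min(1, 1 − 0.529 + 0.355) = min(1, 0.826) = 0.826
¬(¬(¬(P ⇒ ¬P) ∨ ¬R) ⇒ (P ∨ P)) = 1 − 0.826 = 0.174
¬¬(¬(¬(P ⇒ ¬P) ∨ ¬R) ⇒ (P ∨ P)) = 1 − 0.174 = 0.826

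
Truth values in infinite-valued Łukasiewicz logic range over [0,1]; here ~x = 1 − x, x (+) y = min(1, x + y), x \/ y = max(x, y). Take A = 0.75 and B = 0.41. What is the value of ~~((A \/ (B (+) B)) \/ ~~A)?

0.82

B (+) B = min(1, 0.41 + 0.41) = min(1, 0.82) = 0.82
A \/ (B (+) B) = max(0.75, 0.82) = 0.82
~A = 1 − 0.75 = 0.25
~~A = 1 − 0.25 = 0.75
(A \/ (B (+) B)) \/ ~~A = max(0.82, 0.75) = 0.82
~((A \/ (B (+) B)) \/ ~~A) = 1 − 0.82 = 0.18
~~((A \/ (B (+) B)) \/ ~~A) = 1 − 0.18 = 0.82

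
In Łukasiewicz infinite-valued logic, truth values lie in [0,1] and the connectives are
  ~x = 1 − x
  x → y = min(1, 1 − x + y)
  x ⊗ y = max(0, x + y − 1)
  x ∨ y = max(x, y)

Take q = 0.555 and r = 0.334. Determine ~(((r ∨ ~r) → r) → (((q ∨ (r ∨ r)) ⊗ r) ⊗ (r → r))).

0.668

~r = 1 − 0.334 = 0.666
r ∨ ~r = max(0.334, 0.666) = 0.666
(r ∨ ~r) → r = min(1, 1 − 0.666 + 0.334) = min(1, 0.668) = 0.668
r ∨ r = max(0.334, 0.334) = 0.334
q ∨ (r ∨ r) = max(0.555, 0.334) = 0.555
(q ∨ (r ∨ r)) ⊗ r = max(0, 0.555 + 0.334 − 1) = max(0, -0.111) = 0.000
r → r = min(1, 1 − 0.334 + 0.334) = min(1, 1.000) = 1.000
((q ∨ (r ∨ r)) ⊗ r) ⊗ (r → r) = max(0, 0.000 + 1.000 − 1) = max(0, 0.000) = 0.000
((r ∨ ~r) → r) → (((q ∨ (r ∨ r)) ⊗ r) ⊗ (r → r)) = min(1, 1 − 0.668 + 0.000) = min(1, 0.332) = 0.332
~(((r ∨ ~r) → r) → (((q ∨ (r ∨ r)) ⊗ r) ⊗ (r → r))) = 1 − 0.332 = 0.668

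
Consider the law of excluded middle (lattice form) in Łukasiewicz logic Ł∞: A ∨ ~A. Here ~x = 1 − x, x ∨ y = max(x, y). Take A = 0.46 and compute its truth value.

~A = 1 − 0.46 = 0.54
A ∨ ~A = max(0.46, 0.54) = 0.54
(The value 0.54 < 1 shows this instance is not satisfied; not a Ł∞-tautology — its value is max(a, 1−a).)

0.54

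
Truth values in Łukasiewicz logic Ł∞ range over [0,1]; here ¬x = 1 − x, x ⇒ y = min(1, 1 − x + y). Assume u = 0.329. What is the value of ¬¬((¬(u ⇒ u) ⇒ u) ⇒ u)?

u ⇒ u = min(1, 1 − 0.329 + 0.329) = min(1, 1.000) = 1.000
¬(u ⇒ u) = 1 − 1.000 = 0.000
¬(u ⇒ u) ⇒ u = min(1, 1 − 0.000 + 0.329) = min(1, 1.329) = 1.000
(¬(u ⇒ u) ⇒ u) ⇒ u = min(1, 1 − 1.000 + 0.329) = min(1, 0.329) = 0.329
¬((¬(u ⇒ u) ⇒ u) ⇒ u) = 1 − 0.329 = 0.671
¬¬((¬(u ⇒ u) ⇒ u) ⇒ u) = 1 − 0.671 = 0.329

0.329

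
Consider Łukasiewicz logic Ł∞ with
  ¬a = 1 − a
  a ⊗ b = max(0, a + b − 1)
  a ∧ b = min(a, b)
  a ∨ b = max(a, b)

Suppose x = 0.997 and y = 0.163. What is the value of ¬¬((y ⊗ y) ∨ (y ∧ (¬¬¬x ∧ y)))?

y ⊗ y = max(0, 0.163 + 0.163 − 1) = max(0, -0.674) = 0.000
¬x = 1 − 0.997 = 0.003
¬¬x = 1 − 0.003 = 0.997
¬¬¬x = 1 − 0.997 = 0.003
¬¬¬x ∧ y = min(0.003, 0.163) = 0.003
y ∧ (¬¬¬x ∧ y) = min(0.163, 0.003) = 0.003
(y ⊗ y) ∨ (y ∧ (¬¬¬x ∧ y)) = max(0.000, 0.003) = 0.003
¬((y ⊗ y) ∨ (y ∧ (¬¬¬x ∧ y))) = 1 − 0.003 = 0.997
¬¬((y ⊗ y) ∨ (y ∧ (¬¬¬x ∧ y))) = 1 − 0.997 = 0.003

0.003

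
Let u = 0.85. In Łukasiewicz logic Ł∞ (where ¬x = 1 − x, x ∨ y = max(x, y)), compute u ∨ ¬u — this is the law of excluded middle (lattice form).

¬u = 1 − 0.85 = 0.15
u ∨ ¬u = max(0.85, 0.15) = 0.85
(The value 0.85 < 1 shows this instance is not satisfied; not a Ł∞-tautology — its value is max(a, 1−a).)

0.85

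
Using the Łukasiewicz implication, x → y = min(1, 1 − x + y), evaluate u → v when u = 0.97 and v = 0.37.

u → v = min(1, 1 − 0.97 + 0.37) = min(1, 0.40) = 0.40
For comparison, the Gödel implication (1 if x ≤ y else y) would give 0.37.

0.40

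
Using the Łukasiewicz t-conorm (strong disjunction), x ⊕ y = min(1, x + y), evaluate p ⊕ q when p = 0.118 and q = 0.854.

0.972

p ⊕ q = min(1, 0.118 + 0.854) = min(1, 0.972) = 0.972
For comparison, the Gödel t-conorm max(x, y) would give 0.854.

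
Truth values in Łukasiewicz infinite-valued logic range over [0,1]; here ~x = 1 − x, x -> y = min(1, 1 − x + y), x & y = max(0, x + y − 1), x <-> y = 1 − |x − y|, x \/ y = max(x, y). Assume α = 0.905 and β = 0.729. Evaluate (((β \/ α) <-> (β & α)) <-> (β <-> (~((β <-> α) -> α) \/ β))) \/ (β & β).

β \/ α = max(0.729, 0.905) = 0.905
β & α = max(0, 0.729 + 0.905 − 1) = max(0, 0.634) = 0.634
(β \/ α) <-> (β & α) = 1 − |0.905 − 0.634| = 1 − 0.271 = 0.729
β <-> α = 1 − |0.729 − 0.905| = 1 − 0.176 = 0.824
(β <-> α) -> α = min(1, 1 − 0.824 + 0.905) = min(1, 1.081) = 1.000
~((β <-> α) -> α) = 1 − 1.000 = 0.000
~((β <-> α) -> α) \/ β = max(0.000, 0.729) = 0.729
β <-> (~((β <-> α) -> α) \/ β) = 1 − |0.729 − 0.729| = 1 − 0.000 = 1.000
((β \/ α) <-> (β & α)) <-> (β <-> (~((β <-> α) -> α) \/ β)) = 1 − |0.729 − 1.000| = 1 − 0.271 = 0.729
β & β = max(0, 0.729 + 0.729 − 1) = max(0, 0.458) = 0.458
(((β \/ α) <-> (β & α)) <-> (β <-> (~((β <-> α) -> α) \/ β))) \/ (β & β) = max(0.729, 0.458) = 0.729

0.729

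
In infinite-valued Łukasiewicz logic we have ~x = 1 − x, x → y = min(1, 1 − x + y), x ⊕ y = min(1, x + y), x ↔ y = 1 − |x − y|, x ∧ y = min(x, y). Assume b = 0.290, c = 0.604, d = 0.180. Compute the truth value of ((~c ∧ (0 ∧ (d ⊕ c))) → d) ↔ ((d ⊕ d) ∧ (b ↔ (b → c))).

~c = 1 − 0.604 = 0.396
d ⊕ c = min(1, 0.180 + 0.604) = min(1, 0.784) = 0.784
0 ∧ (d ⊕ c) = min(0.000, 0.784) = 0.000
~c ∧ (0 ∧ (d ⊕ c)) = min(0.396, 0.000) = 0.000
(~c ∧ (0 ∧ (d ⊕ c))) → d = min(1, 1 − 0.000 + 0.180) = min(1, 1.180) = 1.000
d ⊕ d = min(1, 0.180 + 0.180) = min(1, 0.360) = 0.360
b → c = min(1, 1 − 0.290 + 0.604) = min(1, 1.314) = 1.000
b ↔ (b → c) = 1 − |0.290 − 1.000| = 1 − 0.710 = 0.290
(d ⊕ d) ∧ (b ↔ (b → c)) = min(0.360, 0.290) = 0.290
((~c ∧ (0 ∧ (d ⊕ c))) → d) ↔ ((d ⊕ d) ∧ (b ↔ (b → c))) = 1 − |1.000 − 0.290| = 1 − 0.710 = 0.290

0.290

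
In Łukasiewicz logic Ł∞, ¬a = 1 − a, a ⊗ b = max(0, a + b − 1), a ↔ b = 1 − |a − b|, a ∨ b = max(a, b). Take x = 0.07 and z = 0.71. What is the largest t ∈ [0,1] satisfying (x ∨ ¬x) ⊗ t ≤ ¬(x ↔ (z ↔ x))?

0.36

¬x = 1 − 0.07 = 0.93
x ∨ ¬x = max(0.07, 0.93) = 0.93
So the left factor is x ∨ ¬x = 0.93.
z ↔ x = 1 − |0.71 − 0.07| = 1 − 0.64 = 0.36
x ↔ (z ↔ x) = 1 − |0.07 − 0.36| = 1 − 0.29 = 0.71
¬(x ↔ (z ↔ x)) = 1 − 0.71 = 0.29
So the right-hand bound is ¬(x ↔ (z ↔ x)) = 0.29.
The residuum of the Łukasiewicz t-norm gives the supremum: min(1, 1 − 0.93 + 0.29).
1 − 0.93 + 0.29 = 0.36, so t = min(1, 0.36) = 0.36.
Check: 0.93 ⊗ 0.36 = max(0, 0.29) = 0.29 ≤ 0.29.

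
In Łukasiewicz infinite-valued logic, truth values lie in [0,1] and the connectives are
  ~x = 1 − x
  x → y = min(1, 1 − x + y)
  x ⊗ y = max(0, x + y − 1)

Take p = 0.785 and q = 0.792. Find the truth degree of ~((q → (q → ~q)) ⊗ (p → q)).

~q = 1 − 0.792 = 0.208
q → ~q = min(1, 1 − 0.792 + 0.208) = min(1, 0.416) = 0.416
q → (q → ~q) = min(1, 1 − 0.792 + 0.416) = min(1, 0.624) = 0.624
p → q = min(1, 1 − 0.785 + 0.792) = min(1, 1.007) = 1.000
(q → (q → ~q)) ⊗ (p → q) = max(0, 0.624 + 1.000 − 1) = max(0, 0.624) = 0.624
~((q → (q → ~q)) ⊗ (p → q)) = 1 − 0.624 = 0.376

0.376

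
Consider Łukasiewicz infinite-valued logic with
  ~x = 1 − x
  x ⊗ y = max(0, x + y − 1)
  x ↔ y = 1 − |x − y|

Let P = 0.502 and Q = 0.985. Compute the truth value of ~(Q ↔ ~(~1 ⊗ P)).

0.015

~1 = 1 − 1.000 = 0.000
~1 ⊗ P = max(0, 0.000 + 0.502 − 1) = max(0, -0.498) = 0.000
~(~1 ⊗ P) = 1 − 0.000 = 1.000
Q ↔ ~(~1 ⊗ P) = 1 − |0.985 − 1.000| = 1 − 0.015 = 0.985
~(Q ↔ ~(~1 ⊗ P)) = 1 − 0.985 = 0.015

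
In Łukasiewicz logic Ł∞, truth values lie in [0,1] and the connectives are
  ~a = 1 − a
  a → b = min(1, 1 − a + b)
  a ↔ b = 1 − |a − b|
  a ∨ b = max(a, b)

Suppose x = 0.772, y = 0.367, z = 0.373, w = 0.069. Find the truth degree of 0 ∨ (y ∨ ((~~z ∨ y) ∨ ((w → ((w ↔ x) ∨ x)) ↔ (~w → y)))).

~z = 1 − 0.373 = 0.627
~~z = 1 − 0.627 = 0.373
~~z ∨ y = max(0.373, 0.367) = 0.373
w ↔ x = 1 − |0.069 − 0.772| = 1 − 0.703 = 0.297
(w ↔ x) ∨ x = max(0.297, 0.772) = 0.772
w → ((w ↔ x) ∨ x) = min(1, 1 − 0.069 + 0.772) = min(1, 1.703) = 1.000
~w = 1 − 0.069 = 0.931
~w → y = min(1, 1 − 0.931 + 0.367) = min(1, 0.436) = 0.436
(w → ((w ↔ x) ∨ x)) ↔ (~w → y) = 1 − |1.000 − 0.436| = 1 − 0.564 = 0.436
(~~z ∨ y) ∨ ((w → ((w ↔ x) ∨ x)) ↔ (~w → y)) = max(0.373, 0.436) = 0.436
y ∨ ((~~z ∨ y) ∨ ((w → ((w ↔ x) ∨ x)) ↔ (~w → y))) = max(0.367, 0.436) = 0.436
0 ∨ (y ∨ ((~~z ∨ y) ∨ ((w → ((w ↔ x) ∨ x)) ↔ (~w → y)))) = max(0.000, 0.436) = 0.436

0.436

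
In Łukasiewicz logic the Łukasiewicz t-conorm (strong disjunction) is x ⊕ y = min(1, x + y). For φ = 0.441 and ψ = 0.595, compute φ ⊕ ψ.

1.000

φ ⊕ ψ = min(1, 0.441 + 0.595) = min(1, 1.036) = 1.000
For comparison, the Gödel t-conorm max(x, y) would give 0.595.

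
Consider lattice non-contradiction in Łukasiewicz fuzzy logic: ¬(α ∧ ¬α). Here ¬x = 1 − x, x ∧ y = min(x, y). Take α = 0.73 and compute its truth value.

0.73

¬α = 1 − 0.73 = 0.27
α ∧ ¬α = min(0.73, 0.27) = 0.27
¬(α ∧ ¬α) = 1 − 0.27 = 0.73
(The value 0.73 < 1 shows this instance is not satisfied; not a Ł∞-tautology — its value is 1 − min(a, 1−a).)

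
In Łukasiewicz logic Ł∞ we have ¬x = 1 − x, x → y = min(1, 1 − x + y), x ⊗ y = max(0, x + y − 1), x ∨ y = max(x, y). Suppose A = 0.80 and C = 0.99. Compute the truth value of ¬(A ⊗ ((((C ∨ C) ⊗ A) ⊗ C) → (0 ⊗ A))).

0.98

C ∨ C = max(0.99, 0.99) = 0.99
(C ∨ C) ⊗ A = max(0, 0.99 + 0.80 − 1) = max(0, 0.79) = 0.79
((C ∨ C) ⊗ A) ⊗ C = max(0, 0.79 + 0.99 − 1) = max(0, 0.78) = 0.78
0 ⊗ A = max(0, 0.00 + 0.80 − 1) = max(0, -0.20) = 0.00
(((C ∨ C) ⊗ A) ⊗ C) → (0 ⊗ A) = min(1, 1 − 0.78 + 0.00) = min(1, 0.22) = 0.22
A ⊗ ((((C ∨ C) ⊗ A) ⊗ C) → (0 ⊗ A)) = max(0, 0.80 + 0.22 − 1) = max(0, 0.02) = 0.02
¬(A ⊗ ((((C ∨ C) ⊗ A) ⊗ C) → (0 ⊗ A))) = 1 − 0.02 = 0.98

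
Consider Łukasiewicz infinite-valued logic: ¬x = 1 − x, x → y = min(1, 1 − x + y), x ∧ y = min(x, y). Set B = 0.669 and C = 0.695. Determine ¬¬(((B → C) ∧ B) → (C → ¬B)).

0.967

B → C = min(1, 1 − 0.669 + 0.695) = min(1, 1.026) = 1.000
(B → C) ∧ B = min(1.000, 0.669) = 0.669
¬B = 1 − 0.669 = 0.331
C → ¬B = min(1, 1 − 0.695 + 0.331) = min(1, 0.636) = 0.636
((B → C) ∧ B) → (C → ¬B) = min(1, 1 − 0.669 + 0.636) = min(1, 0.967) = 0.967
¬(((B → C) ∧ B) → (C → ¬B)) = 1 − 0.967 = 0.033
¬¬(((B → C) ∧ B) → (C → ¬B)) = 1 − 0.033 = 0.967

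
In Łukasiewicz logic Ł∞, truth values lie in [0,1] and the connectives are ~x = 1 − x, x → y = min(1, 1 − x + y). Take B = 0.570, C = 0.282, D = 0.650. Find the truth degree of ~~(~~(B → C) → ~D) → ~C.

1.000

B → C = min(1, 1 − 0.570 + 0.282) = min(1, 0.712) = 0.712
~(B → C) = 1 − 0.712 = 0.288
~~(B → C) = 1 − 0.288 = 0.712
~D = 1 − 0.650 = 0.350
~~(B → C) → ~D = min(1, 1 − 0.712 + 0.350) = min(1, 0.638) = 0.638
~(~~(B → C) → ~D) = 1 − 0.638 = 0.362
~~(~~(B → C) → ~D) = 1 − 0.362 = 0.638
~C = 1 − 0.282 = 0.718
~~(~~(B → C) → ~D) → ~C = min(1, 1 − 0.638 + 0.718) = min(1, 1.080) = 1.000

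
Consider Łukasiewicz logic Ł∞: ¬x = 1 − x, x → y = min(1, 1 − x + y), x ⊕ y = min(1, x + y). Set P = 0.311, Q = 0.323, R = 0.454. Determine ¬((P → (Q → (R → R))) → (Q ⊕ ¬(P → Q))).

R → R = min(1, 1 − 0.454 + 0.454) = min(1, 1.000) = 1.000
Q → (R → R) = min(1, 1 − 0.323 + 1.000) = min(1, 1.677) = 1.000
P → (Q → (R → R)) = min(1, 1 − 0.311 + 1.000) = min(1, 1.689) = 1.000
P → Q = min(1, 1 − 0.311 + 0.323) = min(1, 1.012) = 1.000
¬(P → Q) = 1 − 1.000 = 0.000
Q ⊕ ¬(P → Q) = min(1, 0.323 + 0.000) = min(1, 0.323) = 0.323
(P → (Q → (R → R))) → (Q ⊕ ¬(P → Q)) = min(1, 1 − 1.000 + 0.323) = min(1, 0.323) = 0.323
¬((P → (Q → (R → R))) → (Q ⊕ ¬(P → Q))) = 1 − 0.323 = 0.677

0.677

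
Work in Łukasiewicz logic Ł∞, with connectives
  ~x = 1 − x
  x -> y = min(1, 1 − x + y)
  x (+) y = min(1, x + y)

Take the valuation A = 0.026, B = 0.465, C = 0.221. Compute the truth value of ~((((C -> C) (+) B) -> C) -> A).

C -> C = min(1, 1 − 0.221 + 0.221) = min(1, 1.000) = 1.000
(C -> C) (+) B = min(1, 1.000 + 0.465) = min(1, 1.465) = 1.000
((C -> C) (+) B) -> C = min(1, 1 − 1.000 + 0.221) = min(1, 0.221) = 0.221
(((C -> C) (+) B) -> C) -> A = min(1, 1 − 0.221 + 0.026) = min(1, 0.805) = 0.805
~((((C -> C) (+) B) -> C) -> A) = 1 − 0.805 = 0.195

0.195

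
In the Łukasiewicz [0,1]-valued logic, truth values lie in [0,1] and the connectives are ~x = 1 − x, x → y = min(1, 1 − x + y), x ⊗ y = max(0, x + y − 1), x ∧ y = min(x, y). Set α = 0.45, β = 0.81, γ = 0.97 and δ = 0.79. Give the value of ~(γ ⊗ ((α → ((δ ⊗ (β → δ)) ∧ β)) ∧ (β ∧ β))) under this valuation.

β → δ = min(1, 1 − 0.81 + 0.79) = min(1, 0.98) = 0.98
δ ⊗ (β → δ) = max(0, 0.79 + 0.98 − 1) = max(0, 0.77) = 0.77
(δ ⊗ (β → δ)) ∧ β = min(0.77, 0.81) = 0.77
α → ((δ ⊗ (β → δ)) ∧ β) = min(1, 1 − 0.45 + 0.77) = min(1, 1.32) = 1.00
β ∧ β = min(0.81, 0.81) = 0.81
(α → ((δ ⊗ (β → δ)) ∧ β)) ∧ (β ∧ β) = min(1.00, 0.81) = 0.81
γ ⊗ ((α → ((δ ⊗ (β → δ)) ∧ β)) ∧ (β ∧ β)) = max(0, 0.97 + 0.81 − 1) = max(0, 0.78) = 0.78
~(γ ⊗ ((α → ((δ ⊗ (β → δ)) ∧ β)) ∧ (β ∧ β))) = 1 − 0.78 = 0.22

0.22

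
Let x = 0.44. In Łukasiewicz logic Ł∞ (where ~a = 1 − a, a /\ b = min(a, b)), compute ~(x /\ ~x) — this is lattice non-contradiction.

0.56

~x = 1 − 0.44 = 0.56
x /\ ~x = min(0.44, 0.56) = 0.44
~(x /\ ~x) = 1 − 0.44 = 0.56
(The value 0.56 < 1 shows this instance is not satisfied; not a Ł∞-tautology — its value is 1 − min(a, 1−a).)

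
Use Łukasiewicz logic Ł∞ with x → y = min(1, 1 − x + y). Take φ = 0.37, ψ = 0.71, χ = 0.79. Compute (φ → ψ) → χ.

φ → ψ = min(1, 1 − 0.37 + 0.71) = min(1, 1.34) = 1.00
(φ → ψ) → χ = min(1, 1 − 1.00 + 0.79) = min(1, 0.79) = 0.79

0.79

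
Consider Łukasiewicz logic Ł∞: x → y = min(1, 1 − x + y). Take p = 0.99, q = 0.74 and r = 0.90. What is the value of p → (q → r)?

1.00

q → r = min(1, 1 − 0.74 + 0.90) = min(1, 1.16) = 1.00
p → (q → r) = min(1, 1 − 0.99 + 1.00) = min(1, 1.01) = 1.00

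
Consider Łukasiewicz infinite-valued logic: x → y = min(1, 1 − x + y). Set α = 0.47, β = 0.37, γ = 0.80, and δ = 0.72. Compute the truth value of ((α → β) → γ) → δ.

α → β = min(1, 1 − 0.47 + 0.37) = min(1, 0.90) = 0.90
(α → β) → γ = min(1, 1 − 0.90 + 0.80) = min(1, 0.90) = 0.90
((α → β) → γ) → δ = min(1, 1 − 0.90 + 0.72) = min(1, 0.82) = 0.82

0.82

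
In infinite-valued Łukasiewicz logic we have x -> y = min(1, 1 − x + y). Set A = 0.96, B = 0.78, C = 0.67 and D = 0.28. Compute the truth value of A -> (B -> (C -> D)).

0.87

C -> D = min(1, 1 − 0.67 + 0.28) = min(1, 0.61) = 0.61
B -> (C -> D) = min(1, 1 − 0.78 + 0.61) = min(1, 0.83) = 0.83
A -> (B -> (C -> D)) = min(1, 1 − 0.96 + 0.83) = min(1, 0.87) = 0.87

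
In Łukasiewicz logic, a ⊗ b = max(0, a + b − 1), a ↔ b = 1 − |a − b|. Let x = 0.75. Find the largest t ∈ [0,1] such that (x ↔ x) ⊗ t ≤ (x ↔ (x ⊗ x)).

x ↔ x = 1 − |0.75 − 0.75| = 1 − 0.00 = 1.00
So the left factor is x ↔ x = 1.00.
x ⊗ x = max(0, 0.75 + 0.75 − 1) = max(0, 0.50) = 0.50
x ↔ (x ⊗ x) = 1 − |0.75 − 0.50| = 1 − 0.25 = 0.75
So the right-hand bound is x ↔ (x ⊗ x) = 0.75.
The residuum of the Łukasiewicz t-norm gives the supremum: min(1, 1 − 1.00 + 0.75).
1 − 1.00 + 0.75 = 0.75, so t = min(1, 0.75) = 0.75.
Check: 1.00 ⊗ 0.75 = max(0, 0.75) = 0.75 ≤ 0.75.

0.75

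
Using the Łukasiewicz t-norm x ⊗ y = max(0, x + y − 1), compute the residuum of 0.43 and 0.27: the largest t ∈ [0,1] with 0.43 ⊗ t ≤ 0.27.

The residuum of the Łukasiewicz t-norm gives the supremum: min(1, 1 − 0.43 + 0.27).
1 − 0.43 + 0.27 = 0.84, so t = min(1, 0.84) = 0.84.
Check: 0.43 ⊗ 0.84 = max(0, 0.27) = 0.27 ≤ 0.27.

0.84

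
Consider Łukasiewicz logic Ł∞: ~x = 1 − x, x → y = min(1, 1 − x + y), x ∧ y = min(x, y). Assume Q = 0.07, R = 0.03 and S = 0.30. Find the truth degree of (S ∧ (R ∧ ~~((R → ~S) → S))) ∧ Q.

~S = 1 − 0.30 = 0.70
R → ~S = min(1, 1 − 0.03 + 0.70) = min(1, 1.67) = 1.00
(R → ~S) → S = min(1, 1 − 1.00 + 0.30) = min(1, 0.30) = 0.30
~((R → ~S) → S) = 1 − 0.30 = 0.70
~~((R → ~S) → S) = 1 − 0.70 = 0.30
R ∧ ~~((R → ~S) → S) = min(0.03, 0.30) = 0.03
S ∧ (R ∧ ~~((R → ~S) → S)) = min(0.30, 0.03) = 0.03
(S ∧ (R ∧ ~~((R → ~S) → S))) ∧ Q = min(0.03, 0.07) = 0.03

0.03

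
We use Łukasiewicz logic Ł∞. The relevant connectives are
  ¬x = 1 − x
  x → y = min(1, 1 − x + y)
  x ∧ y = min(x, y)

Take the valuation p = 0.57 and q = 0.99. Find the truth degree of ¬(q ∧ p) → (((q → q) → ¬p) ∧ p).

1.00

q ∧ p = min(0.99, 0.57) = 0.57
¬(q ∧ p) = 1 − 0.57 = 0.43
q → q = min(1, 1 − 0.99 + 0.99) = min(1, 1.00) = 1.00
¬p = 1 − 0.57 = 0.43
(q → q) → ¬p = min(1, 1 − 1.00 + 0.43) = min(1, 0.43) = 0.43
((q → q) → ¬p) ∧ p = min(0.43, 0.57) = 0.43
¬(q ∧ p) → (((q → q) → ¬p) ∧ p) = min(1, 1 − 0.43 + 0.43) = min(1, 1.00) = 1.00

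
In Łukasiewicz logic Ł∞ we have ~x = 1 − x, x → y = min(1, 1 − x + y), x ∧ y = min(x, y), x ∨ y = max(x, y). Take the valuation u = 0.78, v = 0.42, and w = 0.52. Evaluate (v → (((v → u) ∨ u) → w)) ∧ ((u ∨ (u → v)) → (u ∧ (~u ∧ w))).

0.44

v → u = min(1, 1 − 0.42 + 0.78) = min(1, 1.36) = 1.00
(v → u) ∨ u = max(1.00, 0.78) = 1.00
((v → u) ∨ u) → w = min(1, 1 − 1.00 + 0.52) = min(1, 0.52) = 0.52
v → (((v → u) ∨ u) → w) = min(1, 1 − 0.42 + 0.52) = min(1, 1.10) = 1.00
u → v = min(1, 1 − 0.78 + 0.42) = min(1, 0.64) = 0.64
u ∨ (u → v) = max(0.78, 0.64) = 0.78
~u = 1 − 0.78 = 0.22
~u ∧ w = min(0.22, 0.52) = 0.22
u ∧ (~u ∧ w) = min(0.78, 0.22) = 0.22
(u ∨ (u → v)) → (u ∧ (~u ∧ w)) = min(1, 1 − 0.78 + 0.22) = min(1, 0.44) = 0.44
(v → (((v → u) ∨ u) → w)) ∧ ((u ∨ (u → v)) → (u ∧ (~u ∧ w))) = min(1.00, 0.44) = 0.44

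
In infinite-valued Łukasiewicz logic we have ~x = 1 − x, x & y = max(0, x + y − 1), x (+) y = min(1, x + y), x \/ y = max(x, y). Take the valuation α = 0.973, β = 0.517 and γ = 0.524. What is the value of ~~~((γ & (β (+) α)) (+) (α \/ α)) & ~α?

0.000

β (+) α = min(1, 0.517 + 0.973) = min(1, 1.490) = 1.000
γ & (β (+) α) = max(0, 0.524 + 1.000 − 1) = max(0, 0.524) = 0.524
α \/ α = max(0.973, 0.973) = 0.973
(γ & (β (+) α)) (+) (α \/ α) = min(1, 0.524 + 0.973) = min(1, 1.497) = 1.000
~((γ & (β (+) α)) (+) (α \/ α)) = 1 − 1.000 = 0.000
~~((γ & (β (+) α)) (+) (α \/ α)) = 1 − 0.000 = 1.000
~~~((γ & (β (+) α)) (+) (α \/ α)) = 1 − 1.000 = 0.000
~α = 1 − 0.973 = 0.027
~~~((γ & (β (+) α)) (+) (α \/ α)) & ~α = max(0, 0.000 + 0.027 − 1) = max(0, -0.973) = 0.000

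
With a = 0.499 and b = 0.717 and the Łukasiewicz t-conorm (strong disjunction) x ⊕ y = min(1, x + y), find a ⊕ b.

a ⊕ b = min(1, 0.499 + 0.717) = min(1, 1.216) = 1.000
For comparison, the Gödel t-conorm max(x, y) would give 0.717.

1.000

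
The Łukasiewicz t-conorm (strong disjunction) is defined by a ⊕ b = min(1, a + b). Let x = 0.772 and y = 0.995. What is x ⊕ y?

1.000

x ⊕ y = min(1, 0.772 + 0.995) = min(1, 1.767) = 1.000
For comparison, the Gödel t-conorm max(a, b) would give 0.995.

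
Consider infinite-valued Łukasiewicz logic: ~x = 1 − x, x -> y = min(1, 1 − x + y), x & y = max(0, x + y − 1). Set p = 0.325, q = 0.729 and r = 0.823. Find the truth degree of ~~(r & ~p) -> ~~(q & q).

0.960

~p = 1 − 0.325 = 0.675
r & ~p = max(0, 0.823 + 0.675 − 1) = max(0, 0.498) = 0.498
~(r & ~p) = 1 − 0.498 = 0.502
~~(r & ~p) = 1 − 0.502 = 0.498
q & q = max(0, 0.729 + 0.729 − 1) = max(0, 0.458) = 0.458
~(q & q) = 1 − 0.458 = 0.542
~~(q & q) = 1 − 0.542 = 0.458
~~(r & ~p) -> ~~(q & q) = min(1, 1 − 0.498 + 0.458) = min(1, 0.960) = 0.960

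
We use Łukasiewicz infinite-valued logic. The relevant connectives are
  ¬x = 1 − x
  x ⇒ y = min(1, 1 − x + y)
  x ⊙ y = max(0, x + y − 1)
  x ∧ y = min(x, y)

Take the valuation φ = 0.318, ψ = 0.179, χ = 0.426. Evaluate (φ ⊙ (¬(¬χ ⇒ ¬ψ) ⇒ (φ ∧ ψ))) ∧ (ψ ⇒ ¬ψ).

0.318

¬χ = 1 − 0.426 = 0.574
¬ψ = 1 − 0.179 = 0.821
¬χ ⇒ ¬ψ = min(1, 1 − 0.574 + 0.821) = min(1, 1.247) = 1.000
¬(¬χ ⇒ ¬ψ) = 1 − 1.000 = 0.000
φ ∧ ψ = min(0.318, 0.179) = 0.179
¬(¬χ ⇒ ¬ψ) ⇒ (φ ∧ ψ) = min(1, 1 − 0.000 + 0.179) = min(1, 1.179) = 1.000
φ ⊙ (¬(¬χ ⇒ ¬ψ) ⇒ (φ ∧ ψ)) = max(0, 0.318 + 1.000 − 1) = max(0, 0.318) = 0.318
ψ ⇒ ¬ψ = min(1, 1 − 0.179 + 0.821) = min(1, 1.642) = 1.000
(φ ⊙ (¬(¬χ ⇒ ¬ψ) ⇒ (φ ∧ ψ))) ∧ (ψ ⇒ ¬ψ) = min(0.318, 1.000) = 0.318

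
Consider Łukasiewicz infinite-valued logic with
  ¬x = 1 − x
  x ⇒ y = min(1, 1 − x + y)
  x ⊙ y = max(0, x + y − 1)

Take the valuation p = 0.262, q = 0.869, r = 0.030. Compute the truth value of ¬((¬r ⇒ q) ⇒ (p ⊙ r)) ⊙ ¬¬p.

0.161

¬r = 1 − 0.030 = 0.970
¬r ⇒ q = min(1, 1 − 0.970 + 0.869) = min(1, 0.899) = 0.899
p ⊙ r = max(0, 0.262 + 0.030 − 1) = max(0, -0.708) = 0.000
(¬r ⇒ q) ⇒ (p ⊙ r) = min(1, 1 − 0.899 + 0.000) = min(1, 0.101) = 0.101
¬((¬r ⇒ q) ⇒ (p ⊙ r)) = 1 − 0.101 = 0.899
¬p = 1 − 0.262 = 0.738
¬¬p = 1 − 0.738 = 0.262
¬((¬r ⇒ q) ⇒ (p ⊙ r)) ⊙ ¬¬p = max(0, 0.899 + 0.262 − 1) = max(0, 0.161) = 0.161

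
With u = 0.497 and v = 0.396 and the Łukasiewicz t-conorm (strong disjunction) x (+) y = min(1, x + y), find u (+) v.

u (+) v = min(1, 0.497 + 0.396) = min(1, 0.893) = 0.893
For comparison, the Gödel t-conorm max(x, y) would give 0.497.

0.893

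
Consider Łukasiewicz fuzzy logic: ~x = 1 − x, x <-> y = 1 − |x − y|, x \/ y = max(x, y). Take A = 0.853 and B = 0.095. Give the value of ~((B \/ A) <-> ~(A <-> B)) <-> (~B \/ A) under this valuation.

B \/ A = max(0.095, 0.853) = 0.853
A <-> B = 1 − |0.853 − 0.095| = 1 − 0.758 = 0.242
~(A <-> B) = 1 − 0.242 = 0.758
(B \/ A) <-> ~(A <-> B) = 1 − |0.853 − 0.758| = 1 − 0.095 = 0.905
~((B \/ A) <-> ~(A <-> B)) = 1 − 0.905 = 0.095
~B = 1 − 0.095 = 0.905
~B \/ A = max(0.905, 0.853) = 0.905
~((B \/ A) <-> ~(A <-> B)) <-> (~B \/ A) = 1 − |0.095 − 0.905| = 1 − 0.810 = 0.190

0.190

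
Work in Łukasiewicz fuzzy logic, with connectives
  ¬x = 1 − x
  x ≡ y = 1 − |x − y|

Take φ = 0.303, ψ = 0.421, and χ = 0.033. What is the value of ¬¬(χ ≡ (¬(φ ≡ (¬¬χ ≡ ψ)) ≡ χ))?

¬χ = 1 − 0.033 = 0.967
¬¬χ = 1 − 0.967 = 0.033
¬¬χ ≡ ψ = 1 − |0.033 − 0.421| = 1 − 0.388 = 0.612
φ ≡ (¬¬χ ≡ ψ) = 1 − |0.303 − 0.612| = 1 − 0.309 = 0.691
¬(φ ≡ (¬¬χ ≡ ψ)) = 1 − 0.691 = 0.309
¬(φ ≡ (¬¬χ ≡ ψ)) ≡ χ = 1 − |0.309 − 0.033| = 1 − 0.276 = 0.724
χ ≡ (¬(φ ≡ (¬¬χ ≡ ψ)) ≡ χ) = 1 − |0.033 − 0.724| = 1 − 0.691 = 0.309
¬(χ ≡ (¬(φ ≡ (¬¬χ ≡ ψ)) ≡ χ)) = 1 − 0.309 = 0.691
¬¬(χ ≡ (¬(φ ≡ (¬¬χ ≡ ψ)) ≡ χ)) = 1 − 0.691 = 0.309

0.309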